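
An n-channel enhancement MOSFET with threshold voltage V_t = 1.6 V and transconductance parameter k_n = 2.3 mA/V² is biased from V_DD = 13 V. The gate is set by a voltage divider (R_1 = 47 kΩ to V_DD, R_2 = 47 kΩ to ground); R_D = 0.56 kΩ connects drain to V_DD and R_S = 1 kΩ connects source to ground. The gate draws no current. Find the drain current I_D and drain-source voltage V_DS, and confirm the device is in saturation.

V_G = V_DD·R_2/(R_1+R_2) = 13×47/94 = 6.5 V.
Assume saturation: I_D = (k_n/2)(V_GS − V_t)² with V_GS = V_G − I_D·R_S = 6.5 − 1·I_D.
Substituting gives 1.15·I_D² − 12.3·I_D + 27.6 = 0, with roots I_D = 3.23 or 7.44 mA.
The root I_D = 7.44 mA gives V_GS = -0.944 V ≤ V_t, so take I_D = 3.23 mA.
Then V_GS = 3.27 V and V_DS = V_DD − I_D(R_D+R_S) = 13 − 3.23×1.56 = 7.97 V.
Saturation requires V_DS ≥ V_GS − V_t = 1.67 V; 7.97 ≥ 1.67 ✓.

I_D ≈ 3.2 mA, V_DS ≈ 8 V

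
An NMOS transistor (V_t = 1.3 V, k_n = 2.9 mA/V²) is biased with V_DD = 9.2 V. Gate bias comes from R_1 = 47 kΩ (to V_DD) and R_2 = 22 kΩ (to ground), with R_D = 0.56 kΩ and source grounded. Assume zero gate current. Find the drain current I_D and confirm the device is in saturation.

I_D ≈ 3.9 mA

V_G = V_DD·R_2/(R_1+R_2) = 9.2×22/69 = 2.93 V. With the source grounded, V_GS = V_G = 2.93 V.
Assume saturation: I_D = (k_n/2)(V_GS − V_t)² = (2.9/2)×(2.93 − 1.3)² = 1.45×1.63² = 3.87 mA.
V_DS = V_DD − I_D·R_D = 9.2 − 3.87×0.56 = 7.03 V.
Saturation requires V_DS ≥ V_GS − V_t = 1.63 V; 7.03 ≥ 1.63 ✓.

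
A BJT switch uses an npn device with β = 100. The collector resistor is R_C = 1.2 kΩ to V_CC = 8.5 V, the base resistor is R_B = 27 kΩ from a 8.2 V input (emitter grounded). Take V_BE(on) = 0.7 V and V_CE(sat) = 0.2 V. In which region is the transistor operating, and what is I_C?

saturation; I_C ≈ 6.9 mA

Assume active: I_B = (8.2 − 0.7)/27 = 0.278 mA, giving I_C = β·I_B = 27.8 mA.
But then V_CE = 8.5 − 27.8×1.2 = -24.8 V < V_CE(sat) = 0.2 V — impossible in the active region.
So the transistor is saturated. With V_CE = 0.2 V, I_C = (V_CC − 0.2)/R_C = 8.3/1.2 = 6.92 mA.
Check: β·I_B = 27.8 mA > I_C = 6.92 mA, confirming saturation.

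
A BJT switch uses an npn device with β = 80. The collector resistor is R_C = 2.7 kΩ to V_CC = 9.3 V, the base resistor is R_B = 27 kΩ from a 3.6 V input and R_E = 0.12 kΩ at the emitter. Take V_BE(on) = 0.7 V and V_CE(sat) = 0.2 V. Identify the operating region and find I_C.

Assume active: I_B = (3.6 − 0.7)/(27 + 81×0.12) = 0.079 mA, I_C = β·I_B = 6.32 mA.
Then V_CE = 9.3 − 6.32×2.7 − 6.4×0.12 = -8.53 V < 0.2 V — the active assumption fails.
Re-solve with V_CE = 0.2 V. KCL at the emitter: V_E/R_E = (V_BB−0.7−V_E)/R_B + (V_CC−0.2−V_E)/R_C, giving V_E = 0.398 V.
I_C = (V_CC − 0.2 − V_E)/R_C = (9.1 − 0.398)/2.7 = 3.22 mA.
Check: I_B = (2.9 − 0.398)/27 = 0.0927 mA, and β·I_B = 7.41 mA > I_C, confirming saturation.

saturation; I_C ≈ 3.2 mA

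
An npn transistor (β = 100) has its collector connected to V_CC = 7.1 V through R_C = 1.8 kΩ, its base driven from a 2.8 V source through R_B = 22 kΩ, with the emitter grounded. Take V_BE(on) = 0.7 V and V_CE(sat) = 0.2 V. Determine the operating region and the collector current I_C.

saturation; I_C ≈ 3.8 mA

Assume active: I_B = (2.8 − 0.7)/22 = 0.0955 mA, giving I_C = β·I_B = 9.55 mA.
But then V_CE = 7.1 − 9.55×1.8 = -10.1 V < V_CE(sat) = 0.2 V — impossible in the active region.
So the transistor is saturated. With V_CE = 0.2 V, I_C = (V_CC − 0.2)/R_C = 6.9/1.8 = 3.83 mA.
Check: β·I_B = 9.55 mA > I_C = 3.83 mA, confirming saturation.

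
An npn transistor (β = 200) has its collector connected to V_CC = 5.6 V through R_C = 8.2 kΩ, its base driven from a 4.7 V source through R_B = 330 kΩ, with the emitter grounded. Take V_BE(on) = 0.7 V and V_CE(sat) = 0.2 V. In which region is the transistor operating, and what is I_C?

Assume active: I_B = (4.7 − 0.7)/330 = 0.0121 mA, giving I_C = β·I_B = 2.42 mA.
But then V_CE = 5.6 − 2.42×8.2 = -14.3 V < V_CE(sat) = 0.2 V — impossible in the active region.
So the transistor is saturated. With V_CE = 0.2 V, I_C = (V_CC − 0.2)/R_C = 5.4/8.2 = 0.659 mA.
Check: β·I_B = 2.42 mA > I_C = 0.659 mA, confirming saturation.

saturation; I_C ≈ 0.66 mA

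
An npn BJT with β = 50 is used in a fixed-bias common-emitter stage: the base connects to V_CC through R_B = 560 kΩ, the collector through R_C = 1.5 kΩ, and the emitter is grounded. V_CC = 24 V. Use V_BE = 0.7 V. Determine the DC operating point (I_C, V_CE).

I_C ≈ 2.1 mA, V_CE ≈ 21 V

Base loop: V_CC = I_B·R_B + V_BE, so I_B = (24 − 0.7)/560 kΩ = 0.0416 mA.
In the active region I_C = β·I_B = 50 × 0.0416 = 2.08 mA.
Collector loop: V_CE = V_CC − I_C·R_C = 24 − 2.08×1.5 = 20.9 V.
Since V_CE = 20.9 V > V_CE(sat) ≈ 0.2 V, the transistor is in the active region as assumed.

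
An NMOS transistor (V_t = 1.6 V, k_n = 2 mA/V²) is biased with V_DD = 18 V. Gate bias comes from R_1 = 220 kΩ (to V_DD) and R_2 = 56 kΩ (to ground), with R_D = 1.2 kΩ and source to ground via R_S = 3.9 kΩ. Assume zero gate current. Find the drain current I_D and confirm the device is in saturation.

I_D ≈ 0.37 mA

V_G = V_DD·R_2/(R_1+R_2) = 18×56/276 = 3.65 V.
Assume saturation: I_D = (k_n/2)(V_GS − V_t)² with V_GS = V_G − I_D·R_S = 3.65 − 3.9·I_D.
Substituting gives 15.2·I_D² − 17·I_D + 4.21 = 0, with roots I_D = 0.37 or 0.748 mA.
The root I_D = 0.748 mA gives V_GS = 0.735 V ≤ V_t, so take I_D = 0.37 mA.
Then V_GS = 2.21 V and V_DS = V_DD − I_D(R_D+R_S) = 18 − 0.37×5.1 = 16.1 V.
Saturation requires V_DS ≥ V_GS − V_t = 0.608 V; 16.1 ≥ 0.608 ✓.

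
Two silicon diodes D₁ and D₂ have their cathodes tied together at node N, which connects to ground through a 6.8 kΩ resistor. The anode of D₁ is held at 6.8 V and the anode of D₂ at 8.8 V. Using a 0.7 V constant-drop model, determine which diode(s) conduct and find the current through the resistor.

Only D₂ conducts; I_R ≈ 1.2 mA

Assume both conduct. Then node N would need to be at both 6.8−0.7 = 6.1 V and 8.8−0.7 = 8.1 V, which is impossible.
Assume only D₂ conducts: V_N = 8.8 − 0.7 = 8.1 V, so I_R = 8.1/6.8 = 1.19 mA.
Check D₁: its anode-to-cathode voltage is 6.8 − 8.1 = -1.3 V < 0.7 V, so it is off. The assumption is consistent.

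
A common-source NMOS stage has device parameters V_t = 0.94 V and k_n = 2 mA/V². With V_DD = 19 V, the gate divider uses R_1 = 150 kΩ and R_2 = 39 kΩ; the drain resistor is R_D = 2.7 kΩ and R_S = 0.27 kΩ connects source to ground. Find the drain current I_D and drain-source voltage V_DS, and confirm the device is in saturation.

I_D ≈ 3.8 mA, V_DS ≈ 7.7 V

V_G = V_DD·R_2/(R_1+R_2) = 19×39/189 = 3.92 V.
Assume saturation: I_D = (k_n/2)(V_GS − V_t)² with V_GS = V_G − I_D·R_S = 3.92 − 0.27·I_D.
Substituting gives 0.0729·I_D² − 2.61·I_D + 8.88 = 0, with roots I_D = 3.81 or 32 mA.
The root I_D = 32 mA gives V_GS = -4.72 V ≤ V_t, so take I_D = 3.81 mA.
Then V_GS = 2.89 V and V_DS = V_DD − I_D(R_D+R_S) = 19 − 3.81×2.97 = 7.68 V.
Saturation requires V_DS ≥ V_GS − V_t = 1.95 V; 7.68 ≥ 1.95 ✓.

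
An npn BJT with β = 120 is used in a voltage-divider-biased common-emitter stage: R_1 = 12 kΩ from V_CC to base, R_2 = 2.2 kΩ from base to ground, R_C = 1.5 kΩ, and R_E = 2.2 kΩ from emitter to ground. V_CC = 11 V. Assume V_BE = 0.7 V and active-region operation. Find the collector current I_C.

Thevenize the base divider: V_Th = V_CC·R_2/(R_1+R_2) = 11×2.2/14.2 = 1.7 V, R_Th = R_1‖R_2 = 1.86 kΩ.
Base-emitter loop: V_Th = I_B·R_Th + V_BE + (β+1)I_B·R_E, so I_B = (1.7 − 0.7) / (1.86 + 121×2.2) = 0.00375 mA.
I_C = β·I_B = 120×0.00375 = 0.45 mA, and I_E = (β+1)I_B = 0.453 mA.
V_CE = V_CC − I_C·R_C − I_E·R_E = 11 − 0.45×1.5 − 0.453×2.2 = 9.33 V.
V_CE = 9.33 V > 0.2 V confirms active-region operation.

I_C ≈ 0.45 mA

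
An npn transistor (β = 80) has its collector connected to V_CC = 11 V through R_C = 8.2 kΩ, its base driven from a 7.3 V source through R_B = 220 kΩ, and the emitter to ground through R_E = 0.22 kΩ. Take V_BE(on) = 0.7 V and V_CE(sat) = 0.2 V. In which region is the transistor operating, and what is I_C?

Assume active: I_B = (7.3 − 0.7)/(220 + 81×0.22) = 0.0278 mA, I_C = β·I_B = 2.22 mA.
Then V_CE = 11 − 2.22×8.2 − 2.25×0.22 = -7.7 V < 0.2 V — the active assumption fails.
Re-solve with V_CE = 0.2 V. KCL at the emitter: V_E/R_E = (V_BB−0.7−V_E)/R_B + (V_CC−0.2−V_E)/R_C, giving V_E = 0.288 V.
I_C = (V_CC − 0.2 − V_E)/R_C = (10.8 − 0.288)/8.2 = 1.28 mA.
Check: I_B = (6.6 − 0.288)/220 = 0.0287 mA, and β·I_B = 2.3 mA > I_C, confirming saturation.

saturation; I_C ≈ 1.3 mA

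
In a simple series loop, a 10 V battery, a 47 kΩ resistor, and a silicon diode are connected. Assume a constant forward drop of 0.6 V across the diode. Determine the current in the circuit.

KVL around the loop: 10 = V_D + I·R = 0.6 + I × 47 kΩ.
So I = (10 − 0.6) / 47 kΩ = 9.4 / 47 = 0.2 mA.

I ≈ 0.2 mA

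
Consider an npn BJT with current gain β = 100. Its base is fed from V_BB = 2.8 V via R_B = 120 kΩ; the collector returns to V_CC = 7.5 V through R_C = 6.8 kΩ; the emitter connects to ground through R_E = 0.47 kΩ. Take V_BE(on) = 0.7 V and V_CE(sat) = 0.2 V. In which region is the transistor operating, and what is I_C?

saturation; I_C ≈ 1 mA

Assume active: I_B = (2.8 − 0.7)/(120 + 101×0.47) = 0.0125 mA, I_C = β·I_B = 1.25 mA.
Then V_CE = 7.5 − 1.25×6.8 − 1.27×0.47 = -1.62 V < 0.2 V — the active assumption fails.
Re-solve with V_CE = 0.2 V. KCL at the emitter: V_E/R_E = (V_BB−0.7−V_E)/R_B + (V_CC−0.2−V_E)/R_C, giving V_E = 0.478 V.
I_C = (V_CC − 0.2 − V_E)/R_C = (7.3 − 0.478)/6.8 = 1 mA.
Check: I_B = (2.1 − 0.478)/120 = 0.0135 mA, and β·I_B = 1.35 mA > I_C, confirming saturation.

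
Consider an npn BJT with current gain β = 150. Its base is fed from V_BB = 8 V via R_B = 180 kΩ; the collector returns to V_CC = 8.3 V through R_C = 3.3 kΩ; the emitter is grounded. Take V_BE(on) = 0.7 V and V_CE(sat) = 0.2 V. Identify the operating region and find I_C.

saturation; I_C ≈ 2.5 mA

Assume active: I_B = (8 − 0.7)/180 = 0.0406 mA, giving I_C = β·I_B = 6.08 mA.
But then V_CE = 8.3 − 6.08×3.3 = -11.8 V < V_CE(sat) = 0.2 V — impossible in the active region.
So the transistor is saturated. With V_CE = 0.2 V, I_C = (V_CC − 0.2)/R_C = 8.1/3.3 = 2.45 mA.
Check: β·I_B = 6.08 mA > I_C = 2.45 mA, confirming saturation.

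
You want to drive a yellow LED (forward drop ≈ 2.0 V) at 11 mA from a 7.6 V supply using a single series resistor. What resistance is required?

R ≈ 0.51 kΩ

The resistor drops V_S − V_D = 7.6 − 2.0 = 5.6 V at 11 mA.
R = 5.6 V / 11 mA = 0.509 kΩ.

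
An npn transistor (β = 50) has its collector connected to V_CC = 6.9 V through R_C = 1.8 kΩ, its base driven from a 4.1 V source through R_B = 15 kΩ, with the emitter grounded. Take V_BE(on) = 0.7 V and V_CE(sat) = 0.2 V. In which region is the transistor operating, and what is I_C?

saturation; I_C ≈ 3.7 mA

Assume active: I_B = (4.1 − 0.7)/15 = 0.227 mA, giving I_C = β·I_B = 11.3 mA.
But then V_CE = 6.9 − 11.3×1.8 = -13.5 V < V_CE(sat) = 0.2 V — impossible in the active region.
So the transistor is saturated. With V_CE = 0.2 V, I_C = (V_CC − 0.2)/R_C = 6.7/1.8 = 3.72 mA.
Check: β·I_B = 11.3 mA > I_C = 3.72 mA, confirming saturation.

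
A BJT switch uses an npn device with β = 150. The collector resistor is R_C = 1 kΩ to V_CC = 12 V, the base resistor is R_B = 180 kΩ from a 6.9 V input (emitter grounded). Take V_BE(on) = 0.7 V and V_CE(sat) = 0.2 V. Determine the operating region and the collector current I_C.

Assume active. Base-emitter loop: I_B = (V_BB − V_BE)/R_B = (6.9 − 0.7)/180 = 0.0344 mA.
I_C = β·I_B = 150×0.0344 = 5.17 mA.
V_CE = V_CC − I_C·R_C = 12 − 5.17×1 = 6.83 V > V_CE(sat), so the active-region assumption holds.

active; I_C ≈ 5.2 mA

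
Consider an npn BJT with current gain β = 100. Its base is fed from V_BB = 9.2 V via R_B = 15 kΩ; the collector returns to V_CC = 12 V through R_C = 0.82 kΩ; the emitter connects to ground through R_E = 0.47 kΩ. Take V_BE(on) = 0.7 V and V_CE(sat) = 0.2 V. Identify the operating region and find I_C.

Assume active: I_B = (9.2 − 0.7)/(15 + 101×0.47) = 0.136 mA, I_C = β·I_B = 13.6 mA.
Then V_CE = 12 − 13.6×0.82 − 13.7×0.47 = -5.62 V < 0.2 V — the active assumption fails.
Re-solve with V_CE = 0.2 V. KCL at the emitter: V_E/R_E = (V_BB−0.7−V_E)/R_B + (V_CC−0.2−V_E)/R_C, giving V_E = 4.38 V.
I_C = (V_CC − 0.2 − V_E)/R_C = (11.8 − 4.38)/0.82 = 9.05 mA.
Check: I_B = (8.5 − 4.38)/15 = 0.275 mA, and β·I_B = 27.5 mA > I_C, confirming saturation.

saturation; I_C ≈ 9 mA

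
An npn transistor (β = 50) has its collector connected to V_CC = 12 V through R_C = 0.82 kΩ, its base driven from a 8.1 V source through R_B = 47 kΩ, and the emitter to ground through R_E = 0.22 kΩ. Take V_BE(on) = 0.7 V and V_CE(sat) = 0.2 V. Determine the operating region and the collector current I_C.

active; I_C ≈ 6.4 mA

Assume active. Base-emitter loop: I_B = (V_BB − V_BE)/(R_B + (β+1)R_E) = (8.1 − 0.7)/(47 + 51×0.22) = 0.127 mA.
I_C = β·I_B = 50×0.127 = 6.36 mA.
V_CE = V_CC − I_C·R_C − I_E·R_E = 12 − 6.36×0.82 − 6.48×0.22 = 5.36 V > V_CE(sat), so the active-region assumption holds.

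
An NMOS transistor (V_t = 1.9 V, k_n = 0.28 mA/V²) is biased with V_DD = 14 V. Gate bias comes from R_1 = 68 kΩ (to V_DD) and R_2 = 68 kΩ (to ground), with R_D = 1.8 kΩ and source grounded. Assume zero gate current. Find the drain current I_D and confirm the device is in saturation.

I_D ≈ 3.6 mA

V_G = V_DD·R_2/(R_1+R_2) = 14×68/136 = 7 V. With the source grounded, V_GS = V_G = 7 V.
Assume saturation: I_D = (k_n/2)(V_GS − V_t)² = (0.28/2)×(7 − 1.9)² = 0.14×5.1² = 3.64 mA.
V_DS = V_DD − I_D·R_D = 14 − 3.64×1.8 = 7.45 V.
Saturation requires V_DS ≥ V_GS − V_t = 5.1 V; 7.45 ≥ 5.1 ✓.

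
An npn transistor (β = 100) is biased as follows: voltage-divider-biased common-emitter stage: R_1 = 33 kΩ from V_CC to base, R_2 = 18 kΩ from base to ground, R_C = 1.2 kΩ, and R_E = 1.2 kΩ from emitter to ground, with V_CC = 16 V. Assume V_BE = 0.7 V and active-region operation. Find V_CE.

Thevenize the base divider: V_Th = V_CC·R_2/(R_1+R_2) = 16×18/51 = 5.65 V, R_Th = R_1‖R_2 = 11.6 kΩ.
Base-emitter loop: V_Th = I_B·R_Th + V_BE + (β+1)I_B·R_E, so I_B = (5.65 − 0.7) / (11.6 + 101×1.2) = 0.0372 mA.
I_C = β·I_B = 100×0.0372 = 3.72 mA, and I_E = (β+1)I_B = 3.76 mA.
V_CE = V_CC − I_C·R_C − I_E·R_E = 16 − 3.72×1.2 − 3.76×1.2 = 7.02 V.
V_CE = 7.02 V > 0.2 V confirms active-region operation.

V_CE ≈ 7 V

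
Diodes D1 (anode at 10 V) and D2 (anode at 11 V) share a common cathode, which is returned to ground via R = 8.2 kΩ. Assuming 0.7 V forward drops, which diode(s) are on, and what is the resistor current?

Only D2 conducts; I_R ≈ 1.3 mA

Assume both conduct. Then node N would need to be at both 10−0.7 = 9.3 V and 11−0.7 = 10.3 V, which is impossible.
Assume only D2 conducts: V_N = 11 − 0.7 = 10.3 V, so I_R = 10.3/8.2 = 1.26 mA.
Check D1: its anode-to-cathode voltage is 10 − 10.3 = -0.3 V < 0.7 V, so it is off. The assumption is consistent.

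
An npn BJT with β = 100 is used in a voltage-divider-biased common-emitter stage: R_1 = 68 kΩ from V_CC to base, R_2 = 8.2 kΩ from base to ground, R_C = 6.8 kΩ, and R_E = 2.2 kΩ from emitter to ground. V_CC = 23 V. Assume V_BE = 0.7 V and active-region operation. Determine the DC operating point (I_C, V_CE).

Thevenize the base divider: V_Th = V_CC·R_2/(R_1+R_2) = 23×8.2/76.2 = 2.48 V, R_Th = R_1‖R_2 = 7.32 kΩ.
Base-emitter loop: V_Th = I_B·R_Th + V_BE + (β+1)I_B·R_E, so I_B = (2.48 − 0.7) / (7.32 + 101×2.2) = 0.00773 mA.
I_C = β·I_B = 100×0.00773 = 0.773 mA, and I_E = (β+1)I_B = 0.781 mA.
V_CE = V_CC − I_C·R_C − I_E·R_E = 23 − 0.773×6.8 − 0.781×2.2 = 16 V.
V_CE = 16 V > 0.2 V confirms active-region operation.

I_C ≈ 0.77 mA, V_CE ≈ 16 V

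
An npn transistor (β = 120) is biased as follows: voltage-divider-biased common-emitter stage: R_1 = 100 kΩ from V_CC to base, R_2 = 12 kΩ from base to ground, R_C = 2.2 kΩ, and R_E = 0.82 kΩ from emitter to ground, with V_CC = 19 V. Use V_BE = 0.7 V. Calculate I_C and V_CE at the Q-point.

I_C ≈ 1.5 mA, V_CE ≈ 15 V

Thevenize the base divider: V_Th = V_CC·R_2/(R_1+R_2) = 19×12/112 = 2.04 V, R_Th = R_1‖R_2 = 10.7 kΩ.
Base-emitter loop: V_Th = I_B·R_Th + V_BE + (β+1)I_B·R_E, so I_B = (2.04 − 0.7) / (10.7 + 121×0.82) = 0.0122 mA.
I_C = β·I_B = 120×0.0122 = 1.46 mA, and I_E = (β+1)I_B = 1.47 mA.
V_CE = V_CC − I_C·R_C − I_E·R_E = 19 − 1.46×2.2 − 1.47×0.82 = 14.6 V.
V_CE = 14.6 V > 0.2 V confirms active-region operation.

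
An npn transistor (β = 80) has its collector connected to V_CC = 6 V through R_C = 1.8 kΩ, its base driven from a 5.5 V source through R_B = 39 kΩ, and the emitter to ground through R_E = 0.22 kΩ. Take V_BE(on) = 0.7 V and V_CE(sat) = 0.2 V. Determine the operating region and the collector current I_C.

saturation; I_C ≈ 2.9 mA

Assume active: I_B = (5.5 − 0.7)/(39 + 81×0.22) = 0.0845 mA, I_C = β·I_B = 6.76 mA.
Then V_CE = 6 − 6.76×1.8 − 6.84×0.22 = -7.67 V < 0.2 V — the active assumption fails.
Re-solve with V_CE = 0.2 V. KCL at the emitter: V_E/R_E = (V_BB−0.7−V_E)/R_B + (V_CC−0.2−V_E)/R_C, giving V_E = 0.653 V.
I_C = (V_CC − 0.2 − V_E)/R_C = (5.8 − 0.653)/1.8 = 2.86 mA.
Check: I_B = (4.8 − 0.653)/39 = 0.106 mA, and β·I_B = 8.51 mA > I_C, confirming saturation.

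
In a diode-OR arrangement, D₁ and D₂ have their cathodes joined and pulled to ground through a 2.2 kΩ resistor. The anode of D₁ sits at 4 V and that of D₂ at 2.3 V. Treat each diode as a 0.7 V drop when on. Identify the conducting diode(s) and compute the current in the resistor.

Assume both conduct. Then node N would need to be at both 4−0.7 = 3.3 V and 2.3−0.7 = 1.6 V, which is impossible.
Assume only D₁ conducts: V_N = 4 − 0.7 = 3.3 V, so I_R = 3.3/2.2 = 1.5 mA.
Check D₂: its anode-to-cathode voltage is 2.3 − 3.3 = -1 V < 0.7 V, so it is off. The assumption is consistent.

Only D₁ conducts; I_R ≈ 1.5 mA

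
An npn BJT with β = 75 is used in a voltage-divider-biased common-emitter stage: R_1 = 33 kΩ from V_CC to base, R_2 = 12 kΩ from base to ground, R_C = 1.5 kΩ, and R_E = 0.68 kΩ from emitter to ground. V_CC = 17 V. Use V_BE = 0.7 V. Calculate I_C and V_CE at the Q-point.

Thevenize the base divider: V_Th = V_CC·R_2/(R_1+R_2) = 17×12/45 = 4.53 V, R_Th = R_1‖R_2 = 8.8 kΩ.
Base-emitter loop: V_Th = I_B·R_Th + V_BE + (β+1)I_B·R_E, so I_B = (4.53 − 0.7) / (8.8 + 76×0.68) = 0.0634 mA.
I_C = β·I_B = 75×0.0634 = 4.75 mA, and I_E = (β+1)I_B = 4.82 mA.
V_CE = V_CC − I_C·R_C − I_E·R_E = 17 − 4.75×1.5 − 4.82×0.68 = 6.59 V.
V_CE = 6.59 V > 0.2 V confirms active-region operation.

I_C ≈ 4.8 mA, V_CE ≈ 6.6 V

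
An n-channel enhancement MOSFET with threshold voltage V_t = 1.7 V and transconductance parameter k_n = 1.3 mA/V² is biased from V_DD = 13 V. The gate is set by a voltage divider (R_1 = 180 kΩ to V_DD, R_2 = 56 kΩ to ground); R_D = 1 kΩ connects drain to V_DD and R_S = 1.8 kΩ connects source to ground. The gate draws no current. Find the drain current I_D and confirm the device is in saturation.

I_D ≈ 0.36 mA

V_G = V_DD·R_2/(R_1+R_2) = 13×56/236 = 3.08 V.
Assume saturation: I_D = (k_n/2)(V_GS − V_t)² with V_GS = V_G − I_D·R_S = 3.08 − 1.8·I_D.
Substituting gives 2.11·I_D² − 4.24·I_D + 1.25 = 0, with roots I_D = 0.357 or 1.66 mA.
The root I_D = 1.66 mA gives V_GS = 0.104 V ≤ V_t, so take I_D = 0.357 mA.
Then V_GS = 2.44 V and V_DS = V_DD − I_D(R_D+R_S) = 13 − 0.357×2.8 = 12 V.
Saturation requires V_DS ≥ V_GS − V_t = 0.741 V; 12 ≥ 0.741 ✓.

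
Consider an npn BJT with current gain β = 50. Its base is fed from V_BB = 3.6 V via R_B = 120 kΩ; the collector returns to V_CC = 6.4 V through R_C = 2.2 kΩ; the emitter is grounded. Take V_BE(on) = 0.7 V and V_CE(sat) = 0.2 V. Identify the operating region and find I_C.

active; I_C ≈ 1.2 mA

Assume active. Base-emitter loop: I_B = (V_BB − V_BE)/R_B = (3.6 − 0.7)/120 = 0.0242 mA.
I_C = β·I_B = 50×0.0242 = 1.21 mA.
V_CE = V_CC − I_C·R_C = 6.4 − 1.21×2.2 = 3.74 V > V_CE(sat), so the active-region assumption holds.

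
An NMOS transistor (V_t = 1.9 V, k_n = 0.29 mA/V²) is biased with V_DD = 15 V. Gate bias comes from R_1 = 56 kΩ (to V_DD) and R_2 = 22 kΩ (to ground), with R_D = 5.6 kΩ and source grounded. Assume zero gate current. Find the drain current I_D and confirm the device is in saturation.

I_D ≈ 0.79 mA

V_G = V_DD·R_2/(R_1+R_2) = 15×22/78 = 4.23 V. With the source grounded, V_GS = V_G = 4.23 V.
Assume saturation: I_D = (k_n/2)(V_GS − V_t)² = (0.29/2)×(4.23 − 1.9)² = 0.145×2.33² = 0.788 mA.
V_DS = V_DD − I_D·R_D = 15 − 0.788×5.6 = 10.6 V.
Saturation requires V_DS ≥ V_GS − V_t = 2.33 V; 10.6 ≥ 2.33 ✓.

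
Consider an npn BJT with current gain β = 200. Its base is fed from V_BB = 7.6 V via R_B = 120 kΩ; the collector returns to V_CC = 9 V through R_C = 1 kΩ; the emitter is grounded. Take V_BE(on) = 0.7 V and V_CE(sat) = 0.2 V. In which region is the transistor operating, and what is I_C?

saturation; I_C ≈ 8.8 mA

Assume active: I_B = (7.6 − 0.7)/120 = 0.0575 mA, giving I_C = β·I_B = 11.5 mA.
But then V_CE = 9 − 11.5×1 = -2.5 V < V_CE(sat) = 0.2 V — impossible in the active region.
So the transistor is saturated. With V_CE = 0.2 V, I_C = (V_CC − 0.2)/R_C = 8.8/1 = 8.8 mA.
Check: β·I_B = 11.5 mA > I_C = 8.8 mA, confirming saturation.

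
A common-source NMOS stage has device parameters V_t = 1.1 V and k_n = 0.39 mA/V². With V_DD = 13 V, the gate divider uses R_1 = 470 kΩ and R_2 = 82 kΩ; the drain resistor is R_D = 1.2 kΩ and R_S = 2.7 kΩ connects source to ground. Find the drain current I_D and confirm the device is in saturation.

I_D ≈ 0.076 mA

V_G = V_DD·R_2/(R_1+R_2) = 13×82/552 = 1.93 V.
Assume saturation: I_D = (k_n/2)(V_GS − V_t)² with V_GS = V_G − I_D·R_S = 1.93 − 2.7·I_D.
Substituting gives 1.42·I_D² − 1.88·I_D + 0.135 = 0, with roots I_D = 0.0762 or 1.24 mA.
The root I_D = 1.24 mA gives V_GS = -1.42 V ≤ V_t, so take I_D = 0.0762 mA.
Then V_GS = 1.73 V and V_DS = V_DD − I_D(R_D+R_S) = 13 − 0.0762×3.9 = 12.7 V.
Saturation requires V_DS ≥ V_GS − V_t = 0.625 V; 12.7 ≥ 0.625 ✓.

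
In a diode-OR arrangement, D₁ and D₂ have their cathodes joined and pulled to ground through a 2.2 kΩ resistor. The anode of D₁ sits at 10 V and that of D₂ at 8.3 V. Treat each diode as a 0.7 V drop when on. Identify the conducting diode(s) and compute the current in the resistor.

Assume both conduct. Then node N would need to be at both 10−0.7 = 9.3 V and 8.3−0.7 = 7.6 V, which is impossible.
Assume only D₁ conducts: V_N = 10 − 0.7 = 9.3 V, so I_R = 9.3/2.2 = 4.23 mA.
Check D₂: its anode-to-cathode voltage is 8.3 − 9.3 = -1 V < 0.7 V, so it is off. The assumption is consistent.

Only D₁ conducts; I_R ≈ 4.2 mA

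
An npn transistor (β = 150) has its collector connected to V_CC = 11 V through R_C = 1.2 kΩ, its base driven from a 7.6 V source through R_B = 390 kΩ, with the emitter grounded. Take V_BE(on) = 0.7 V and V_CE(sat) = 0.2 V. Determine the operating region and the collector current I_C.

Assume active. Base-emitter loop: I_B = (V_BB − V_BE)/R_B = (7.6 − 0.7)/390 = 0.0177 mA.
I_C = β·I_B = 150×0.0177 = 2.65 mA.
V_CE = V_CC − I_C·R_C = 11 − 2.65×1.2 = 7.82 V > V_CE(sat), so the active-region assumption holds.

active; I_C ≈ 2.7 mA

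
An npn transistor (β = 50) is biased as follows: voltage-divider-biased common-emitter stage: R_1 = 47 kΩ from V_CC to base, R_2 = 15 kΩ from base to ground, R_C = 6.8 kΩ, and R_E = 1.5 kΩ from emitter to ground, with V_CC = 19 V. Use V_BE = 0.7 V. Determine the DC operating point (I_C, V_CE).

I_C ≈ 2.2 mA, V_CE ≈ 0.53 V

Thevenize the base divider: V_Th = V_CC·R_2/(R_1+R_2) = 19×15/62 = 4.6 V, R_Th = R_1‖R_2 = 11.4 kΩ.
Base-emitter loop: V_Th = I_B·R_Th + V_BE + (β+1)I_B·R_E, so I_B = (4.6 − 0.7) / (11.4 + 51×1.5) = 0.0443 mA.
I_C = β·I_B = 50×0.0443 = 2.22 mA, and I_E = (β+1)I_B = 2.26 mA.
V_CE = V_CC − I_C·R_C − I_E·R_E = 19 − 2.22×6.8 − 2.26×1.5 = 0.53 V.
V_CE = 0.53 V > 0.2 V confirms active-region operation.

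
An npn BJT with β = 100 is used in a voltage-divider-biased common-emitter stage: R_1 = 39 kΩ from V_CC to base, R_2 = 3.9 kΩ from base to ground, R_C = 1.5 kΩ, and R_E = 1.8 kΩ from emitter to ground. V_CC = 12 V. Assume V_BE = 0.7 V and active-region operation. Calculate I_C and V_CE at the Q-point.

I_C ≈ 0.21 mA, V_CE ≈ 11 V

Thevenize the base divider: V_Th = V_CC·R_2/(R_1+R_2) = 12×3.9/42.9 = 1.09 V, R_Th = R_1‖R_2 = 3.55 kΩ.
Base-emitter loop: V_Th = I_B·R_Th + V_BE + (β+1)I_B·R_E, so I_B = (1.09 − 0.7) / (3.55 + 101×1.8) = 0.00211 mA.
I_C = β·I_B = 100×0.00211 = 0.211 mA, and I_E = (β+1)I_B = 0.213 mA.
V_CE = V_CC − I_C·R_C − I_E·R_E = 12 − 0.211×1.5 − 0.213×1.8 = 11.3 V.
V_CE = 11.3 V > 0.2 V confirms active-region operation.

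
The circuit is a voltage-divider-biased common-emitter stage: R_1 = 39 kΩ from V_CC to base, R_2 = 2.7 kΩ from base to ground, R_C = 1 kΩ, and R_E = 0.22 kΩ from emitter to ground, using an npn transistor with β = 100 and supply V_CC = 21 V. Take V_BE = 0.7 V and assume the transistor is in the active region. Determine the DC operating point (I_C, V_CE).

Thevenize the base divider: V_Th = V_CC·R_2/(R_1+R_2) = 21×2.7/41.7 = 1.36 V, R_Th = R_1‖R_2 = 2.53 kΩ.
Base-emitter loop: V_Th = I_B·R_Th + V_BE + (β+1)I_B·R_E, so I_B = (1.36 − 0.7) / (2.53 + 101×0.22) = 0.0267 mA.
I_C = β·I_B = 100×0.0267 = 2.67 mA, and I_E = (β+1)I_B = 2.69 mA.
V_CE = V_CC − I_C·R_C − I_E·R_E = 21 − 2.67×1 − 2.69×0.22 = 17.7 V.
V_CE = 17.7 V > 0.2 V confirms active-region operation.

I_C ≈ 2.7 mA, V_CE ≈ 18 V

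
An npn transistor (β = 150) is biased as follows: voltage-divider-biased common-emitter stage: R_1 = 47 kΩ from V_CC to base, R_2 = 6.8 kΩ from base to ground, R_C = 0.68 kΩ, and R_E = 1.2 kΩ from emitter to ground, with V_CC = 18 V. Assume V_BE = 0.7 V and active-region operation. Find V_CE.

Thevenize the base divider: V_Th = V_CC·R_2/(R_1+R_2) = 18×6.8/53.8 = 2.28 V, R_Th = R_1‖R_2 = 5.94 kΩ.
Base-emitter loop: V_Th = I_B·R_Th + V_BE + (β+1)I_B·R_E, so I_B = (2.28 − 0.7) / (5.94 + 151×1.2) = 0.00842 mA.
I_C = β·I_B = 150×0.00842 = 1.26 mA, and I_E = (β+1)I_B = 1.27 mA.
V_CE = V_CC − I_C·R_C − I_E·R_E = 18 − 1.26×0.68 − 1.27×1.2 = 15.6 V.
V_CE = 15.6 V > 0.2 V confirms active-region operation.

V_CE ≈ 16 V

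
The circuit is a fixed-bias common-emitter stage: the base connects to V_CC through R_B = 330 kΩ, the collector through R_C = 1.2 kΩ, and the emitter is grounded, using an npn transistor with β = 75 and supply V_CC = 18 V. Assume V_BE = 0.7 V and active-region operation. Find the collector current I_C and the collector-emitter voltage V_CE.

Base loop: V_CC = I_B·R_B + V_BE, so I_B = (18 − 0.7)/330 kΩ = 0.0524 mA.
In the active region I_C = β·I_B = 75 × 0.0524 = 3.93 mA.
Collector loop: V_CE = V_CC − I_C·R_C = 18 − 3.93×1.2 = 13.3 V.
Since V_CE = 13.3 V > V_CE(sat) ≈ 0.2 V, the transistor is in the active region as assumed.

I_C ≈ 3.9 mA, V_CE ≈ 13 V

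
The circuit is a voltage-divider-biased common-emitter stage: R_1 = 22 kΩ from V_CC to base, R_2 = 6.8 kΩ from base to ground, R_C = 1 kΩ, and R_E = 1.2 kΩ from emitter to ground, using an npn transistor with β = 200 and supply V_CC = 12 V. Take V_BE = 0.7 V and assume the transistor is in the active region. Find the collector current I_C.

Thevenize the base divider: V_Th = V_CC·R_2/(R_1+R_2) = 12×6.8/28.8 = 2.83 V, R_Th = R_1‖R_2 = 5.19 kΩ.
Base-emitter loop: V_Th = I_B·R_Th + V_BE + (β+1)I_B·R_E, so I_B = (2.83 − 0.7) / (5.19 + 201×1.2) = 0.00866 mA.
I_C = β·I_B = 200×0.00866 = 1.73 mA, and I_E = (β+1)I_B = 1.74 mA.
V_CE = V_CC − I_C·R_C − I_E·R_E = 12 − 1.73×1 − 1.74×1.2 = 8.18 V.
V_CE = 8.18 V > 0.2 V confirms active-region operation.

I_C ≈ 1.7 mA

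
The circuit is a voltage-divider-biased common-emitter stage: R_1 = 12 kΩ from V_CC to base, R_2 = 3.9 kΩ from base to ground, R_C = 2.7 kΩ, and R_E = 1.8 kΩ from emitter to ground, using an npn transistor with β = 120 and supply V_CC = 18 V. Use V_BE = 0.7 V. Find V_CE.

V_CE ≈ 8.9 V

Thevenize the base divider: V_Th = V_CC·R_2/(R_1+R_2) = 18×3.9/15.9 = 4.42 V, R_Th = R_1‖R_2 = 2.94 kΩ.
Base-emitter loop: V_Th = I_B·R_Th + V_BE + (β+1)I_B·R_E, so I_B = (4.42 − 0.7) / (2.94 + 121×1.8) = 0.0168 mA.
I_C = β·I_B = 120×0.0168 = 2.02 mA, and I_E = (β+1)I_B = 2.04 mA.
V_CE = V_CC − I_C·R_C − I_E·R_E = 18 − 2.02×2.7 − 2.04×1.8 = 8.88 V.
V_CE = 8.88 V > 0.2 V confirms active-region operation.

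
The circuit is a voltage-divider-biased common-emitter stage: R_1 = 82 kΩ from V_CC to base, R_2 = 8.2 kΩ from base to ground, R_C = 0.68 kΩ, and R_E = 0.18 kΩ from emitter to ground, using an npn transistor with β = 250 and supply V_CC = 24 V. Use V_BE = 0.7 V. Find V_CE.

Thevenize the base divider: V_Th = V_CC·R_2/(R_1+R_2) = 24×8.2/90.2 = 2.18 V, R_Th = R_1‖R_2 = 7.45 kΩ.
Base-emitter loop: V_Th = I_B·R_Th + V_BE + (β+1)I_B·R_E, so I_B = (2.18 − 0.7) / (7.45 + 251×0.18) = 0.0282 mA.
I_C = β·I_B = 250×0.0282 = 7.04 mA, and I_E = (β+1)I_B = 7.07 mA.
V_CE = V_CC − I_C·R_C − I_E·R_E = 24 − 7.04×0.68 − 7.07×0.18 = 17.9 V.
V_CE = 17.9 V > 0.2 V confirms active-region operation.

V_CE ≈ 18 V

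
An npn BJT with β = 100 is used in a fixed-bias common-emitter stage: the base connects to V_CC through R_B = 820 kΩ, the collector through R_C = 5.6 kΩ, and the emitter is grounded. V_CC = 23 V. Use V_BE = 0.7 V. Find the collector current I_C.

Base loop: V_CC = I_B·R_B + V_BE, so I_B = (23 − 0.7)/820 kΩ = 0.0272 mA.
In the active region I_C = β·I_B = 100 × 0.0272 = 2.72 mA.
Collector loop: V_CE = V_CC − I_C·R_C = 23 − 2.72×5.6 = 7.77 V.
Since V_CE = 7.77 V > V_CE(sat) ≈ 0.2 V, the transistor is in the active region as assumed.

I_C ≈ 2.7 mA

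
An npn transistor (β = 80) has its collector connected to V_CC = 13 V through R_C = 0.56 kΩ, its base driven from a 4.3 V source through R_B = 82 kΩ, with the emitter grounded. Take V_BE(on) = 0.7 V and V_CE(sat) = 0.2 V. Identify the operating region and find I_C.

Assume active. Base-emitter loop: I_B = (V_BB − V_BE)/R_B = (4.3 − 0.7)/82 = 0.0439 mA.
I_C = β·I_B = 80×0.0439 = 3.51 mA.
V_CE = V_CC − I_C·R_C = 13 − 3.51×0.56 = 11 V > V_CE(sat), so the active-region assumption holds.

active; I_C ≈ 3.5 mA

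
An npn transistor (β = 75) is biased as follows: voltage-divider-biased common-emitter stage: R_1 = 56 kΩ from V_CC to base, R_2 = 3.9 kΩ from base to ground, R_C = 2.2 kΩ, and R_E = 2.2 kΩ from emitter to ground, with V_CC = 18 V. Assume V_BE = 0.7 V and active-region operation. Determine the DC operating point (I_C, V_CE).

I_C ≈ 0.21 mA, V_CE ≈ 17 V

Thevenize the base divider: V_Th = V_CC·R_2/(R_1+R_2) = 18×3.9/59.9 = 1.17 V, R_Th = R_1‖R_2 = 3.65 kΩ.
Base-emitter loop: V_Th = I_B·R_Th + V_BE + (β+1)I_B·R_E, so I_B = (1.17 − 0.7) / (3.65 + 76×2.2) = 0.00276 mA.
I_C = β·I_B = 75×0.00276 = 0.207 mA, and I_E = (β+1)I_B = 0.21 mA.
V_CE = V_CC − I_C·R_C − I_E·R_E = 18 − 0.207×2.2 − 0.21×2.2 = 17.1 V.
V_CE = 17.1 V > 0.2 V confirms active-region operation.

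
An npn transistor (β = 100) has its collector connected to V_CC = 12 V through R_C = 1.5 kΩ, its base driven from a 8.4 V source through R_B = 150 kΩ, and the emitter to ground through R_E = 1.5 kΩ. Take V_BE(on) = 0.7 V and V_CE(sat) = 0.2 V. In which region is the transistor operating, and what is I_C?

Assume active. Base-emitter loop: I_B = (V_BB − V_BE)/(R_B + (β+1)R_E) = (8.4 − 0.7)/(150 + 101×1.5) = 0.0255 mA.
I_C = β·I_B = 100×0.0255 = 2.55 mA.
V_CE = V_CC − I_C·R_C − I_E·R_E = 12 − 2.55×1.5 − 2.58×1.5 = 4.3 V > V_CE(sat), so the active-region assumption holds.

active; I_C ≈ 2.6 mA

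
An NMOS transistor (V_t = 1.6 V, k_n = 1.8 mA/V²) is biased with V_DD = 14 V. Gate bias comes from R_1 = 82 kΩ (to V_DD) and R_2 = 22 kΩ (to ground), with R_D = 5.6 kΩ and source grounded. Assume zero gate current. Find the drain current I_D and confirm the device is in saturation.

I_D ≈ 1.7 mA

V_G = V_DD·R_2/(R_1+R_2) = 14×22/104 = 2.96 V. With the source grounded, V_GS = V_G = 2.96 V.
Assume saturation: I_D = (k_n/2)(V_GS − V_t)² = (1.8/2)×(2.96 − 1.6)² = 0.9×1.36² = 1.67 mA.
V_DS = V_DD − I_D·R_D = 14 − 1.67×5.6 = 4.66 V.
Saturation requires V_DS ≥ V_GS − V_t = 1.36 V; 4.66 ≥ 1.36 ✓.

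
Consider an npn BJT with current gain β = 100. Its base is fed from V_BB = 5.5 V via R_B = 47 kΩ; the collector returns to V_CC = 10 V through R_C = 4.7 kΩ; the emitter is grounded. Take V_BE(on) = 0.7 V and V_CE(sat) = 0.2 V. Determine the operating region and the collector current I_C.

saturation; I_C ≈ 2.1 mA

Assume active: I_B = (5.5 − 0.7)/47 = 0.102 mA, giving I_C = β·I_B = 10.2 mA.
But then V_CE = 10 − 10.2×4.7 = -38 V < V_CE(sat) = 0.2 V — impossible in the active region.
So the transistor is saturated. With V_CE = 0.2 V, I_C = (V_CC − 0.2)/R_C = 9.8/4.7 = 2.09 mA.
Check: β·I_B = 10.2 mA > I_C = 2.09 mA, confirming saturation.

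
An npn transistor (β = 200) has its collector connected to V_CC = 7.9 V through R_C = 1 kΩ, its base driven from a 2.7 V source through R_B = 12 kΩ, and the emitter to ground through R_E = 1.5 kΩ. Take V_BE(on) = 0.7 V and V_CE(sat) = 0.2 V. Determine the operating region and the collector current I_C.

Assume active. Base-emitter loop: I_B = (V_BB − V_BE)/(R_B + (β+1)R_E) = (2.7 − 0.7)/(12 + 201×1.5) = 0.00638 mA.
I_C = β·I_B = 200×0.00638 = 1.28 mA.
V_CE = V_CC − I_C·R_C − I_E·R_E = 7.9 − 1.28×1 − 1.28×1.5 = 4.7 V > V_CE(sat), so the active-region assumption holds.

active; I_C ≈ 1.3 mA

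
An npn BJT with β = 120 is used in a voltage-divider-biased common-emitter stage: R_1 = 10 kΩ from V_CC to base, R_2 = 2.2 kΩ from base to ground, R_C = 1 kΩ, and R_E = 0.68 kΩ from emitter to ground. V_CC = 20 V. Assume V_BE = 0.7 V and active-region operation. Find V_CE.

Thevenize the base divider: V_Th = V_CC·R_2/(R_1+R_2) = 20×2.2/12.2 = 3.61 V, R_Th = R_1‖R_2 = 1.8 kΩ.
Base-emitter loop: V_Th = I_B·R_Th + V_BE + (β+1)I_B·R_E, so I_B = (3.61 − 0.7) / (1.8 + 121×0.68) = 0.0346 mA.
I_C = β·I_B = 120×0.0346 = 4.15 mA, and I_E = (β+1)I_B = 4.18 mA.
V_CE = V_CC − I_C·R_C − I_E·R_E = 20 − 4.15×1 − 4.18×0.68 = 13 V.
V_CE = 13 V > 0.2 V confirms active-region operation.

V_CE ≈ 13 V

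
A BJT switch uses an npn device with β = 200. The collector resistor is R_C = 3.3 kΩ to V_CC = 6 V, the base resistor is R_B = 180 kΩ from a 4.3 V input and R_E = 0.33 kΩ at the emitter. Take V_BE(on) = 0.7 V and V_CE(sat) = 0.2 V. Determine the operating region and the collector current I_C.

Assume active: I_B = (4.3 − 0.7)/(180 + 201×0.33) = 0.0146 mA, I_C = β·I_B = 2.92 mA.
Then V_CE = 6 − 2.92×3.3 − 2.94×0.33 = -4.61 V < 0.2 V — the active assumption fails.
Re-solve with V_CE = 0.2 V. KCL at the emitter: V_E/R_E = (V_BB−0.7−V_E)/R_B + (V_CC−0.2−V_E)/R_C, giving V_E = 0.532 V.
I_C = (V_CC − 0.2 − V_E)/R_C = (5.8 − 0.532)/3.3 = 1.6 mA.
Check: I_B = (3.6 − 0.532)/180 = 0.017 mA, and β·I_B = 3.41 mA > I_C, confirming saturation.

saturation; I_C ≈ 1.6 mA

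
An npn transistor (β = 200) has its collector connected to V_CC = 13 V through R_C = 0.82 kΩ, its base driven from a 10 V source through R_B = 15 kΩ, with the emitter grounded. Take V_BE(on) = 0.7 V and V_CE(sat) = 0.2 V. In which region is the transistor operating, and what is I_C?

Assume active: I_B = (10 − 0.7)/15 = 0.62 mA, giving I_C = β·I_B = 124 mA.
But then V_CE = 13 − 124×0.82 = -88.7 V < V_CE(sat) = 0.2 V — impossible in the active region.
So the transistor is saturated. With V_CE = 0.2 V, I_C = (V_CC − 0.2)/R_C = 12.8/0.82 = 15.6 mA.
Check: β·I_B = 124 mA > I_C = 15.6 mA, confirming saturation.

saturation; I_C ≈ 16 mA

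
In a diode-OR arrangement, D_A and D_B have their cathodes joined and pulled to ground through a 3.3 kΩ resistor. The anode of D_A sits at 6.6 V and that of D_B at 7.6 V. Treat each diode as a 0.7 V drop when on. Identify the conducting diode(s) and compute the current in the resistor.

Assume both conduct. Then node N would need to be at both 6.6−0.7 = 5.9 V and 7.6−0.7 = 6.9 V, which is impossible.
Assume only D_B conducts: V_N = 7.6 − 0.7 = 6.9 V, so I_R = 6.9/3.3 = 2.09 mA.
Check D_A: its anode-to-cathode voltage is 6.6 − 6.9 = -0.3 V < 0.7 V, so it is off. The assumption is consistent.

Only D_B conducts; I_R ≈ 2.1 mA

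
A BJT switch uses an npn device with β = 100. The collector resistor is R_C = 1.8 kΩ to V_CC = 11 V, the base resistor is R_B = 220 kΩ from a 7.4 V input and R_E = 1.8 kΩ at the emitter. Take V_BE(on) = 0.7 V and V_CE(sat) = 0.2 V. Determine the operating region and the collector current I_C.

Assume active. Base-emitter loop: I_B = (V_BB − V_BE)/(R_B + (β+1)R_E) = (7.4 − 0.7)/(220 + 101×1.8) = 0.0167 mA.
I_C = β·I_B = 100×0.0167 = 1.67 mA.
V_CE = V_CC − I_C·R_C − I_E·R_E = 11 − 1.67×1.8 − 1.68×1.8 = 4.97 V > V_CE(sat), so the active-region assumption holds.

active; I_C ≈ 1.7 mA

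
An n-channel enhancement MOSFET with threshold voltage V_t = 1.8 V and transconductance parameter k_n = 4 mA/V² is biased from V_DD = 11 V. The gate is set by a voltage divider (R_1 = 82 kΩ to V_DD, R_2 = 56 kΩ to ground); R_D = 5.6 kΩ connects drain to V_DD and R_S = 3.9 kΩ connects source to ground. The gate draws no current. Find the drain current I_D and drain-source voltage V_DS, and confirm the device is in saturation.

I_D ≈ 0.55 mA, V_DS ≈ 5.8 V

V_G = V_DD·R_2/(R_1+R_2) = 11×56/138 = 4.46 V.
Assume saturation: I_D = (k_n/2)(V_GS − V_t)² with V_GS = V_G − I_D·R_S = 4.46 − 3.9·I_D.
Substituting gives 30.4·I_D² − 42.6·I_D + 14.2 = 0, with roots I_D = 0.549 or 0.85 mA.
The root I_D = 0.85 mA gives V_GS = 1.15 V ≤ V_t, so take I_D = 0.549 mA.
Then V_GS = 2.32 V and V_DS = V_DD − I_D(R_D+R_S) = 11 − 0.549×9.5 = 5.79 V.
Saturation requires V_DS ≥ V_GS − V_t = 0.524 V; 5.79 ≥ 0.524 ✓.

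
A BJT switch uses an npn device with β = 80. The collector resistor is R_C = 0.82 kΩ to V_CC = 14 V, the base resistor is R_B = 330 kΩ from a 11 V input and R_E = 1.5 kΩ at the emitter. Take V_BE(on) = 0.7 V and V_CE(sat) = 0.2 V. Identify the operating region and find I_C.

Assume active. Base-emitter loop: I_B = (V_BB − V_BE)/(R_B + (β+1)R_E) = (11 − 0.7)/(330 + 81×1.5) = 0.0228 mA.
I_C = β·I_B = 80×0.0228 = 1.83 mA.
V_CE = V_CC − I_C·R_C − I_E·R_E = 14 − 1.83×0.82 − 1.85×1.5 = 9.73 V > V_CE(sat), so the active-region assumption holds.

active; I_C ≈ 1.8 mA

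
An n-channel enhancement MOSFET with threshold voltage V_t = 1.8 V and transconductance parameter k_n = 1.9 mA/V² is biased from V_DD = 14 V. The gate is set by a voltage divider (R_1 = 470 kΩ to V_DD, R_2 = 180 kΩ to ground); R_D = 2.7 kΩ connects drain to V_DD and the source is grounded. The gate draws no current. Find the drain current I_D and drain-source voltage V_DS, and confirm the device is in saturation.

V_G = V_DD·R_2/(R_1+R_2) = 14×180/650 = 3.88 V. With the source grounded, V_GS = V_G = 3.88 V.
Assume saturation: I_D = (k_n/2)(V_GS − V_t)² = (1.9/2)×(3.88 − 1.8)² = 0.95×2.08² = 4.1 mA.
V_DS = V_DD − I_D·R_D = 14 − 4.1×2.7 = 2.94 V.
Saturation requires V_DS ≥ V_GS − V_t = 2.08 V; 2.94 ≥ 2.08 ✓.

I_D ≈ 4.1 mA, V_DS ≈ 2.9 V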